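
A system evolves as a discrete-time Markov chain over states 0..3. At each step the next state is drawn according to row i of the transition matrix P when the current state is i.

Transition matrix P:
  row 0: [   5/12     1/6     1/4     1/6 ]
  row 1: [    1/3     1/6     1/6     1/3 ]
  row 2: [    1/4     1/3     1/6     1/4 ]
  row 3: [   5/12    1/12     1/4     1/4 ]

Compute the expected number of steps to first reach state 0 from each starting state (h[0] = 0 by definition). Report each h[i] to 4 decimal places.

First-step conditioning: h[0] = 0; for i ≠ 0, h[i] = 1 + Σ_k P[i][k]·h[k].
  h[1] = 1 + 1/6·h[1] + 1/6·h[2] + 1/3·h[3]
  h[2] = 1 + 1/3·h[1] + 1/6·h[2] + 1/4·h[3]
  h[3] = 1 + 1/12·h[1] + 1/4·h[2] + 1/4·h[3]
Solving the 3×3 linear system over states ≠ 0 gives exactly h = [0, 471/161, 513/161, 438/161] (h[0] = 0 is the target).

h = [0.0000, 2.9255, 3.1863, 2.7205]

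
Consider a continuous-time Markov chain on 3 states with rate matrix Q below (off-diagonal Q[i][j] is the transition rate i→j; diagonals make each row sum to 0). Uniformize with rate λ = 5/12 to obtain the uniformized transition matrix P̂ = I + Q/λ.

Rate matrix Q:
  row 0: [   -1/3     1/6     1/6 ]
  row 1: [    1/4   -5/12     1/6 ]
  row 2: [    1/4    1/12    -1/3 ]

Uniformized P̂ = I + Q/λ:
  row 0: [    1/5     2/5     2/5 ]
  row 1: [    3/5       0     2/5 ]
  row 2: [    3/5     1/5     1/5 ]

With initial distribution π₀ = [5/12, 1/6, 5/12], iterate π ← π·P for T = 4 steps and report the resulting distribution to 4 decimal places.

t=0: π = [0.4167, 0.1667, 0.4167]
t=1: π = [0.4333, 0.2500, 0.3167]
t=2: π = [0.4267, 0.2367, 0.3367]
t=3: π = [0.4293, 0.2380, 0.3327]
t=4: π = [0.4283, 0.2383, 0.3335]

π = [0.4283, 0.2383, 0.3335]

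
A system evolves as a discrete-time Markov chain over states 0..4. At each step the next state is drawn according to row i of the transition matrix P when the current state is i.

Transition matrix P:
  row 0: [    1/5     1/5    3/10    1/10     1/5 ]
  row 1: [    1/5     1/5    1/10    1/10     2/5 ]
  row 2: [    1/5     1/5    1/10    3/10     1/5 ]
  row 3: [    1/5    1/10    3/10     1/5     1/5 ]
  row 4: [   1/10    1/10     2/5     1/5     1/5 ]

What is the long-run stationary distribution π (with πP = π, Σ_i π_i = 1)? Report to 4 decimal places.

Balance equations π_j = Σ_i π_i·P[i][j]:
  π_0 = 1/5·π_0 + 1/5·π_1 + 1/5·π_2 + 1/5·π_3 + 1/10·π_4
  π_1 = 1/5·π_0 + 1/5·π_1 + 1/5·π_2 + 1/10·π_3 + 1/10·π_4
  π_2 = 3/10·π_0 + 1/10·π_1 + 1/10·π_2 + 3/10·π_3 + 2/5·π_4
  π_3 = 1/10·π_0 + 1/10·π_1 + 3/10·π_2 + 1/5·π_3 + 1/5·π_4
  normalize: π_0 + π_1 + π_2 + π_3 + π_4 = 1
Solving the linear system gives exactly π = [139/786, 62/393, 191/786, 25/131, 91/393].

π = [0.1768, 0.1578, 0.2430, 0.1908, 0.2316]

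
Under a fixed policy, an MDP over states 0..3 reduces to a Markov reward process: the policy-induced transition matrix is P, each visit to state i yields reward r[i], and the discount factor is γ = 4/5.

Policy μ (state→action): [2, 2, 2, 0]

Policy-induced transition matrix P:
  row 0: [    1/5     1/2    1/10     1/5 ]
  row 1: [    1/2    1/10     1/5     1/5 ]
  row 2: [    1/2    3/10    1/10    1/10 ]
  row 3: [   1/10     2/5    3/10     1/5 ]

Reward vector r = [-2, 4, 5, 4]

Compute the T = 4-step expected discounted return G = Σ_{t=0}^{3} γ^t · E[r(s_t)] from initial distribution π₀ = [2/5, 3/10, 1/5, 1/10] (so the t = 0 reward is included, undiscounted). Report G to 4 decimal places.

G = 6.0306

t=0: π = [0.4000, 0.3000, 0.2000, 0.1000], E[r] = 1.8000, γ^t·E[r] = 1.800000, running G = 1.800000
t=1: π = [0.3400, 0.3300, 0.1500, 0.1800], E[r] = 2.1100, γ^t·E[r] = 1.688000, running G = 3.488000
t=2: π = [0.3260, 0.3200, 0.1690, 0.1850], E[r] = 2.2130, γ^t·E[r] = 1.416320, running G = 4.904320
t=3: π = [0.3282, 0.3197, 0.1690, 0.1831], E[r] = 2.1998, γ^t·E[r] = 1.126298, running G = 6.030618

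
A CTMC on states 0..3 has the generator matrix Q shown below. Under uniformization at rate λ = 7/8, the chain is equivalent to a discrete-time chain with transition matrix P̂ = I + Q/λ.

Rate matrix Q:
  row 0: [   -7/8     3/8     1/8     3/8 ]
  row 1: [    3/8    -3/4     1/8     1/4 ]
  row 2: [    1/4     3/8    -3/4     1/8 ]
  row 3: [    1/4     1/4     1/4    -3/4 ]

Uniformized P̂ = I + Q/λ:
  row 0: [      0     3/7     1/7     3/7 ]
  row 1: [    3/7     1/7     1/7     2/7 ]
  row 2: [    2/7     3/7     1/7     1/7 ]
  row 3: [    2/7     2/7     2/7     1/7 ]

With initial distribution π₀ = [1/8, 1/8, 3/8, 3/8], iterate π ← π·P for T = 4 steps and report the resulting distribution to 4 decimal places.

π = [0.2561, 0.3047, 0.1800, 0.2592]

t=0: π = [0.1250, 0.1250, 0.3750, 0.3750]
t=1: π = [0.2679, 0.3393, 0.1964, 0.1964]
t=2: π = [0.2577, 0.3036, 0.1709, 0.2679]
t=3: π = [0.2555, 0.3036, 0.1811, 0.2598]
t=4: π = [0.2561, 0.3047, 0.1800, 0.2592]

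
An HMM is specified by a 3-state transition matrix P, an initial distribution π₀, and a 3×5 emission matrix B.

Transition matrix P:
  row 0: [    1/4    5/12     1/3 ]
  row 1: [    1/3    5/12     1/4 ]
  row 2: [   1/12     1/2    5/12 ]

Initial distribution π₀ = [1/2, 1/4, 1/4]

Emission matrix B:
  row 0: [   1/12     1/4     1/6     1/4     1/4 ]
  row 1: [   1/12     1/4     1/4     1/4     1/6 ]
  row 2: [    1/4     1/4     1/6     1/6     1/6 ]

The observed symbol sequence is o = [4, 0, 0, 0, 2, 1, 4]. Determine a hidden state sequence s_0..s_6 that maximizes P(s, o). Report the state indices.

path = [0, 2, 2, 2, 1, 1, 0]

t=0: δ = [1.250e-01, 4.167e-02, 4.167e-02]  (obs o_0=4)
t=1: δ = [2.604e-03, 4.340e-03, 1.042e-02]  ψ = [0, 0, 0]  (obs o_1=0)
t=2: δ = [1.206e-04, 4.340e-04, 1.085e-03]  ψ = [1, 2, 2]  (obs o_2=0)
t=3: δ = [1.206e-05, 4.521e-05, 1.130e-04]  ψ = [1, 2, 2]  (obs o_3=0)
t=4: δ = [2.512e-06, 1.413e-05, 7.849e-06]  ψ = [1, 2, 2]  (obs o_4=2)
t=5: δ = [1.177e-06, 1.472e-06, 8.830e-07]  ψ = [1, 1, 1]  (obs o_5=1)
t=6: δ = [1.226e-07, 1.022e-07, 6.541e-08]  ψ = [1, 1, 0]  (obs o_6=4)
backtrack: best end state = 0; path = [0, 2, 2, 2, 1, 1, 0]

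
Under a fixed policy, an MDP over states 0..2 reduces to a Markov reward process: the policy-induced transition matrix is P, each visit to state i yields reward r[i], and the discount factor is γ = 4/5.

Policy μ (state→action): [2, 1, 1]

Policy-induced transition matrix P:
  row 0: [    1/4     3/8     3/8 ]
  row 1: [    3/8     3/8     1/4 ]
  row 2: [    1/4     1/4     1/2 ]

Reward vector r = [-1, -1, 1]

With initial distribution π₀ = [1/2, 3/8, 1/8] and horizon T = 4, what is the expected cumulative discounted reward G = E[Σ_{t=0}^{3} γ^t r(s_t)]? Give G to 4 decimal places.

G = -1.2853

t=0: π = [0.5000, 0.3750, 0.1250], E[r] = -0.7500, γ^t·E[r] = -0.750000, running G = -0.750000
t=1: π = [0.2969, 0.3594, 0.3438], E[r] = -0.3125, γ^t·E[r] = -0.250000, running G = -1.000000
t=2: π = [0.2949, 0.3320, 0.3730], E[r] = -0.2539, γ^t·E[r] = -0.162500, running G = -1.162500
t=3: π = [0.2915, 0.3284, 0.3801], E[r] = -0.2397, γ^t·E[r] = -0.122750, running G = -1.285250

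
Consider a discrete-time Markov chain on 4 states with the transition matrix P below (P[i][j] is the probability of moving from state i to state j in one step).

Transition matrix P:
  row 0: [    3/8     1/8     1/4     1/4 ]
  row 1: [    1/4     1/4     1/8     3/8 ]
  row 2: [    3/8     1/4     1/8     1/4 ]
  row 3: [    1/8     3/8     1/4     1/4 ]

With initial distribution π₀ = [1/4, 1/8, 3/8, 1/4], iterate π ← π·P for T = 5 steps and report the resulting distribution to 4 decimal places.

t=0: π = [0.2500, 0.1250, 0.3750, 0.2500]
t=1: π = [0.2969, 0.2500, 0.1875, 0.2656]
t=2: π = [0.2773, 0.2461, 0.1953, 0.2813]
t=3: π = [0.2739, 0.2505, 0.1948, 0.2808]
t=4: π = [0.2735, 0.2509, 0.1943, 0.2813]
t=5: π = [0.2733, 0.2510, 0.1944, 0.2814]

π = [0.2733, 0.2510, 0.1944, 0.2814]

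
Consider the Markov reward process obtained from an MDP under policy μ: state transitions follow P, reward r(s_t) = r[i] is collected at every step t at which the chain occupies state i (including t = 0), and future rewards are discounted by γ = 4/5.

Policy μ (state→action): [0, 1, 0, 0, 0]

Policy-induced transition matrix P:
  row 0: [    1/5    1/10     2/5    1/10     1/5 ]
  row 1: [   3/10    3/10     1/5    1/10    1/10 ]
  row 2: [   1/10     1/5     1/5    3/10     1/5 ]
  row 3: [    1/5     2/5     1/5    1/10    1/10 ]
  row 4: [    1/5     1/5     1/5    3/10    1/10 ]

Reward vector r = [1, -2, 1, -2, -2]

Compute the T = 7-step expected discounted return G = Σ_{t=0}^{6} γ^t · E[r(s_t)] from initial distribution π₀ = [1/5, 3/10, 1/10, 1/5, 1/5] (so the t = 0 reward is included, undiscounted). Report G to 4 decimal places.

t=0: π = [0.2000, 0.3000, 0.1000, 0.2000, 0.2000], E[r] = -1.1000, γ^t·E[r] = -1.100000, running G = -1.100000
t=1: π = [0.2200, 0.2500, 0.2400, 0.1600, 0.1300], E[r] = -0.6200, γ^t·E[r] = -0.496000, running G = -1.596000
t=2: π = [0.2010, 0.2350, 0.2440, 0.1740, 0.1460], E[r] = -0.6650, γ^t·E[r] = -0.425600, running G = -2.021600
t=3: π = [0.1991, 0.2382, 0.2402, 0.1780, 0.1445], E[r] = -0.6821, γ^t·E[r] = -0.349235, running G = -2.370835
t=4: π = [0.1998, 0.2395, 0.2398, 0.1769, 0.1439], E[r] = -0.6811, γ^t·E[r] = -0.278995, running G = -2.649830
t=5: π = [0.2000, 0.2394, 0.2400, 0.1768, 0.1440], E[r] = -0.6802, γ^t·E[r] = -0.222892, running G = -2.872722
t=6: π = [0.1999, 0.2393, 0.2400, 0.1768, 0.1440], E[r] = -0.6802, γ^t·E[r] = -0.178310, running G = -3.051032

G = -3.0510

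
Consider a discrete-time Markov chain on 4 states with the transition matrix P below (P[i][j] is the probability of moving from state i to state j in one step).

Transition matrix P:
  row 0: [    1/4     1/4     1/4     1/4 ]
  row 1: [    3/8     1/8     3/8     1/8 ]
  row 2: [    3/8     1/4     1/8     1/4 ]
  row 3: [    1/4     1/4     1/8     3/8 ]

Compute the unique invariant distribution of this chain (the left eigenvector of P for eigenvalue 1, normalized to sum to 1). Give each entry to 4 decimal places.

Balance equations π_j = Σ_i π_i·P[i][j]:
  π_0 = 1/4·π_0 + 3/8·π_1 + 3/8·π_2 + 1/4·π_3
  π_1 = 1/4·π_0 + 1/8·π_1 + 1/4·π_2 + 1/4·π_3
  π_2 = 1/4·π_0 + 3/8·π_1 + 1/8·π_2 + 1/8·π_3
  normalize: π_0 + π_1 + π_2 + π_3 = 1
Solving the linear system gives exactly π = [173/567, 2/9, 124/567, 16/63].

π = [0.3051, 0.2222, 0.2187, 0.2540]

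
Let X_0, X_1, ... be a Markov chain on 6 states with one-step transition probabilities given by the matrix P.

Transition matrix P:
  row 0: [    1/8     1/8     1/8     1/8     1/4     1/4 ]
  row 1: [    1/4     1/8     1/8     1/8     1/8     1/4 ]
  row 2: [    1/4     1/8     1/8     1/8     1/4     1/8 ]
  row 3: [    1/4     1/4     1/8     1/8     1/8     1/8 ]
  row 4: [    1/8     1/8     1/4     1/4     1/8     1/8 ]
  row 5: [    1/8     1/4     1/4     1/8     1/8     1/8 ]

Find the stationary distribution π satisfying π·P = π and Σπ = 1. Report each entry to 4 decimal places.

Balance equations π_j = Σ_i π_i·P[i][j]:
  π_0 = 1/8·π_0 + 1/4·π_1 + 1/4·π_2 + 1/4·π_3 + 1/8·π_4 + 1/8·π_5
  π_1 = 1/8·π_0 + 1/8·π_1 + 1/8·π_2 + 1/4·π_3 + 1/8·π_4 + 1/4·π_5
  π_2 = 1/8·π_0 + 1/8·π_1 + 1/8·π_2 + 1/8·π_3 + 1/4·π_4 + 1/4·π_5
  π_3 = 1/8·π_0 + 1/8·π_1 + 1/8·π_2 + 1/8·π_3 + 1/4·π_4 + 1/8·π_5
  π_4 = 1/4·π_0 + 1/8·π_1 + 1/4·π_2 + 1/8·π_3 + 1/8·π_4 + 1/8·π_5
  normalize: π_0 + π_1 + π_2 + π_3 + π_4 + π_5 = 1
Solving the linear system gives exactly π = [517/2799, 460/2799, 52/311, 409/2799, 473/2799, 472/2799].

π = [0.1847, 0.1643, 0.1672, 0.1461, 0.1690, 0.1686]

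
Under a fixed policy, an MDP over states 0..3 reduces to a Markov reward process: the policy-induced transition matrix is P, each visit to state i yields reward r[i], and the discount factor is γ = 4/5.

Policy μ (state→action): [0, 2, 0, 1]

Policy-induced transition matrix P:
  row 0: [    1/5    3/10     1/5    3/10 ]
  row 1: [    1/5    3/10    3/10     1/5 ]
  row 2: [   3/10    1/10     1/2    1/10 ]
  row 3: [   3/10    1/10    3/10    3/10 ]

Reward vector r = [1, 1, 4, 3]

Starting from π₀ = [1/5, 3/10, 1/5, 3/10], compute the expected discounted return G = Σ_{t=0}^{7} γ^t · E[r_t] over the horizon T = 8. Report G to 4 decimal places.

t=0: π = [0.2000, 0.3000, 0.2000, 0.3000], E[r] = 2.2000, γ^t·E[r] = 2.200000, running G = 2.200000
t=1: π = [0.2500, 0.2000, 0.3200, 0.2300], E[r] = 2.4200, γ^t·E[r] = 1.936000, running G = 4.136000
t=2: π = [0.2550, 0.1900, 0.3390, 0.2160], E[r] = 2.4490, γ^t·E[r] = 1.567360, running G = 5.703360
t=3: π = [0.2555, 0.1890, 0.3423, 0.2132], E[r] = 2.4533, γ^t·E[r] = 1.256090, running G = 6.959450
t=4: π = [0.2556, 0.1889, 0.3429, 0.2126], E[r] = 2.4540, γ^t·E[r] = 1.005162, running G = 7.964612
t=5: π = [0.2556, 0.1889, 0.3430, 0.2125], E[r] = 2.4541, γ^t·E[r] = 0.804172, running G = 8.768784
t=6: π = [0.2556, 0.1889, 0.3430, 0.2125], E[r] = 2.4542, γ^t·E[r] = 0.643344, running G = 9.412127
t=7: π = [0.2556, 0.1889, 0.3431, 0.2125], E[r] = 2.4542, γ^t·E[r] = 0.514676, running G = 9.926803

G = 9.9268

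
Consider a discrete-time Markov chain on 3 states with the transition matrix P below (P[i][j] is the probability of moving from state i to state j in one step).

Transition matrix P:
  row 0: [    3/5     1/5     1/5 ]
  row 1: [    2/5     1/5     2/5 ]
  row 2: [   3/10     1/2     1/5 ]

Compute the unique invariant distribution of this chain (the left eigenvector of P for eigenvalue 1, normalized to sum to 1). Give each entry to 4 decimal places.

Balance equations π_j = Σ_i π_i·P[i][j]:
  π_0 = 3/5·π_0 + 2/5·π_1 + 3/10·π_2
  π_1 = 1/5·π_0 + 1/5·π_1 + 1/2·π_2
  normalize: π_0 + π_1 + π_2 = 1
Solving the linear system gives exactly π = [22/47, 13/47, 12/47].

π = [0.4681, 0.2766, 0.2553]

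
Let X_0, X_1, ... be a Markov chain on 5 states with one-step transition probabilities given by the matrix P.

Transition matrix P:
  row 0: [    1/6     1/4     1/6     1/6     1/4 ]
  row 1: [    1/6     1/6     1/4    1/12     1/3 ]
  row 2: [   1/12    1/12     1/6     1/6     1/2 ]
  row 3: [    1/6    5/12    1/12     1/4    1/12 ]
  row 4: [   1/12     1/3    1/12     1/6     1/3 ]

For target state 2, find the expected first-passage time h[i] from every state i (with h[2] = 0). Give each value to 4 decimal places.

First-step conditioning: h[2] = 0; for i ≠ 2, h[i] = 1 + Σ_k P[i][k]·h[k].
  h[0] = 1 + 1/6·h[0] + 1/4·h[1] + 1/6·h[3] + 1/4·h[4]
  h[1] = 1 + 1/6·h[0] + 1/6·h[1] + 1/12·h[3] + 1/3·h[4]
  h[3] = 1 + 1/6·h[0] + 5/12·h[1] + 1/4·h[3] + 1/12·h[4]
  h[4] = 1 + 1/12·h[0] + 1/3·h[1] + 1/6·h[3] + 1/3·h[4]
Solving the 4×4 linear system over states ≠ 2 gives exactly h = [1356/209, 6, 0, 1440/209, 1470/209] (h[2] = 0 is the target).

h = [6.4880, 6.0000, 0.0000, 6.8900, 7.0335]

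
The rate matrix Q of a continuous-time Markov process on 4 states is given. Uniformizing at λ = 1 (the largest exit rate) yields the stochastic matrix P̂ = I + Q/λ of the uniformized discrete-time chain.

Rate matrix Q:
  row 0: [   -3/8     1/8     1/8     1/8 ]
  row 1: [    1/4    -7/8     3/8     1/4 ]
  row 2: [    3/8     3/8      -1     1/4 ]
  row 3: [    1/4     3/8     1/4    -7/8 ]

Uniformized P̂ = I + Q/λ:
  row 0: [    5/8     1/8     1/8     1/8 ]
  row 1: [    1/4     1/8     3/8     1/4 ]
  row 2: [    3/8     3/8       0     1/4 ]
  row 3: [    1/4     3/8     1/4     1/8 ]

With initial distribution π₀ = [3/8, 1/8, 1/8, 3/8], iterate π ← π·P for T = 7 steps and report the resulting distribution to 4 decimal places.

t=0: π = [0.3750, 0.1250, 0.1250, 0.3750]
t=1: π = [0.4063, 0.2500, 0.1875, 0.1563]
t=2: π = [0.4258, 0.2109, 0.1836, 0.1797]
t=3: π = [0.4326, 0.2158, 0.1772, 0.1743]
t=4: π = [0.4344, 0.2129, 0.1786, 0.1741]
t=5: π = [0.4352, 0.2132, 0.1777, 0.1739]
t=6: π = [0.4354, 0.2129, 0.1778, 0.1739]
t=7: π = [0.4355, 0.2129, 0.1777, 0.1738]

π = [0.4355, 0.2129, 0.1777, 0.1738]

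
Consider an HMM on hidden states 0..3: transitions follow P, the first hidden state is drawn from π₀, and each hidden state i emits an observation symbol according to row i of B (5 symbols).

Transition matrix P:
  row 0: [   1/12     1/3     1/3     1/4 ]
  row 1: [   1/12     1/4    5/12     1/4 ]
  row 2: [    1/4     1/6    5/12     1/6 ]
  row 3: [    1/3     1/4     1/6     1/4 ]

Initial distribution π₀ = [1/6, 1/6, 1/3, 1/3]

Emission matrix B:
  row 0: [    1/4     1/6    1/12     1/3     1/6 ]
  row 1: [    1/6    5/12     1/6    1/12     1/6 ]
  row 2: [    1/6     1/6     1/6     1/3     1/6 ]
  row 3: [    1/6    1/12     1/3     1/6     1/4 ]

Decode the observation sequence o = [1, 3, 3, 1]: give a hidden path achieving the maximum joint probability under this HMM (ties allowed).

path = [1, 2, 0, 1]

t=0: δ = [2.778e-02, 6.944e-02, 5.556e-02, 2.778e-02]  (obs o_0=1)
t=1: δ = [4.630e-03, 1.447e-03, 9.645e-03, 2.894e-03]  ψ = [2, 1, 1, 1]  (obs o_1=3)
t=2: δ = [8.038e-04, 1.340e-04, 1.340e-03, 2.679e-04]  ψ = [2, 2, 2, 2]  (obs o_2=3)
t=3: δ = [5.582e-05, 1.116e-04, 9.303e-05, 1.861e-05]  ψ = [2, 0, 2, 2]  (obs o_3=1)
backtrack: best end state = 1; path = [1, 2, 0, 1]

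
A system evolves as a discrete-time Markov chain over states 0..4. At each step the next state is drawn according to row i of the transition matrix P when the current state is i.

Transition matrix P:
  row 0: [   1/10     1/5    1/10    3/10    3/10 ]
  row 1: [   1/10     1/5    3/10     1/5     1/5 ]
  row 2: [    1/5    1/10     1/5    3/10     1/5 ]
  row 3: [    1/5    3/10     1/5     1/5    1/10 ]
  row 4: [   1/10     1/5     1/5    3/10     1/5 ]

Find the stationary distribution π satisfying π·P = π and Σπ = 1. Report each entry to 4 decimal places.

π = [0.1460, 0.2048, 0.2059, 0.2541, 0.1892]

Balance equations π_j = Σ_i π_i·P[i][j]:
  π_0 = 1/10·π_0 + 1/10·π_1 + 1/5·π_2 + 1/5·π_3 + 1/10·π_4
  π_1 = 1/5·π_0 + 1/5·π_1 + 1/10·π_2 + 3/10·π_3 + 1/5·π_4
  π_2 = 1/10·π_0 + 3/10·π_1 + 1/5·π_2 + 1/5·π_3 + 1/5·π_4
  π_3 = 3/10·π_0 + 1/5·π_1 + 3/10·π_2 + 1/5·π_3 + 3/10·π_4
  normalize: π_0 + π_1 + π_2 + π_3 + π_4 = 1
Solving the linear system gives exactly π = [551/3774, 773/3774, 7/34, 959/3774, 7/37].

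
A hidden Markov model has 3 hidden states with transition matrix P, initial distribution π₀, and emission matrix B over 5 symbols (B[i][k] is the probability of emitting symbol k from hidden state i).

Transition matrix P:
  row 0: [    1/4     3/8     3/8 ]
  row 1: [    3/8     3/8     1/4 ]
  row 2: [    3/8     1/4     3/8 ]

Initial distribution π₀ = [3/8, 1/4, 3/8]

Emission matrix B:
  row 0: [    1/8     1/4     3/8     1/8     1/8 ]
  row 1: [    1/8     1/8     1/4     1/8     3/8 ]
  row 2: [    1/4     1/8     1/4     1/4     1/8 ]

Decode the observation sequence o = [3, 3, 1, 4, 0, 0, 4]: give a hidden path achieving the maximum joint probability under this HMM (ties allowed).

path = [2, 2, 0, 1, 2, 2, 1]

t=0: δ = [4.688e-02, 3.125e-02, 9.375e-02]  (obs o_0=3)
t=1: δ = [4.395e-03, 2.930e-03, 8.789e-03]  ψ = [2, 2, 2]  (obs o_1=3)
t=2: δ = [8.240e-04, 2.747e-04, 4.120e-04]  ψ = [2, 2, 2]  (obs o_2=1)
t=3: δ = [2.575e-05, 1.159e-04, 3.862e-05]  ψ = [0, 0, 0]  (obs o_3=4)
t=4: δ = [5.431e-06, 5.431e-06, 7.242e-06]  ψ = [1, 1, 1]  (obs o_4=0)
t=5: δ = [3.395e-07, 2.546e-07, 6.789e-07]  ψ = [2, 0, 2]  (obs o_5=0)
t=6: δ = [3.183e-08, 6.365e-08, 3.183e-08]  ψ = [2, 2, 2]  (obs o_6=4)
backtrack: best end state = 1; path = [2, 2, 0, 1, 2, 2, 1]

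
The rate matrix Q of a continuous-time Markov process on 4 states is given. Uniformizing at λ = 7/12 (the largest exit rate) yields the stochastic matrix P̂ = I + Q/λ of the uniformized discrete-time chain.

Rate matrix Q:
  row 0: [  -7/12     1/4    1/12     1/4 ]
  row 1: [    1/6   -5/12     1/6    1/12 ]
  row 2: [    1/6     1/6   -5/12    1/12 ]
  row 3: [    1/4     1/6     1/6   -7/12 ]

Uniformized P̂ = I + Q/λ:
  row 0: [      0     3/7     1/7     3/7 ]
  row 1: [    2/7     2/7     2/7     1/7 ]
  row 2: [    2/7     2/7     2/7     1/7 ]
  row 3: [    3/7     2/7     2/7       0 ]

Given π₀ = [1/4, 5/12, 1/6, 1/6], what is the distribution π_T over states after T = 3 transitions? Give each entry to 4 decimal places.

π = [0.2420, 0.3207, 0.2507, 0.1866]

t=0: π = [0.2500, 0.4167, 0.1667, 0.1667]
t=1: π = [0.2381, 0.3214, 0.2500, 0.1905]
t=2: π = [0.2449, 0.3197, 0.2517, 0.1837]
t=3: π = [0.2420, 0.3207, 0.2507, 0.1866]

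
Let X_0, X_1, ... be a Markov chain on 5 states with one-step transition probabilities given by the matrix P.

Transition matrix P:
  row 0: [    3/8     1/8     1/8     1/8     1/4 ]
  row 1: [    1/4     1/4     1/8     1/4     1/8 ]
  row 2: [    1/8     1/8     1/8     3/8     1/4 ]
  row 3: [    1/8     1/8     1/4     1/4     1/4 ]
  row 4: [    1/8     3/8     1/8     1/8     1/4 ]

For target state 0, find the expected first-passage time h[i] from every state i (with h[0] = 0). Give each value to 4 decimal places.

h = [0.0000, 5.7143, 6.6286, 6.6286, 6.4000]

First-step conditioning: h[0] = 0; for i ≠ 0, h[i] = 1 + Σ_k P[i][k]·h[k].
  h[1] = 1 + 1/4·h[1] + 1/8·h[2] + 1/4·h[3] + 1/8·h[4]
  h[2] = 1 + 1/8·h[1] + 1/8·h[2] + 3/8·h[3] + 1/4·h[4]
  h[3] = 1 + 1/8·h[1] + 1/4·h[2] + 1/4·h[3] + 1/4·h[4]
  h[4] = 1 + 3/8·h[1] + 1/8·h[2] + 1/8·h[3] + 1/4·h[4]
Solving the 4×4 linear system over states ≠ 0 gives exactly h = [0, 40/7, 232/35, 232/35, 32/5] (h[0] = 0 is the target).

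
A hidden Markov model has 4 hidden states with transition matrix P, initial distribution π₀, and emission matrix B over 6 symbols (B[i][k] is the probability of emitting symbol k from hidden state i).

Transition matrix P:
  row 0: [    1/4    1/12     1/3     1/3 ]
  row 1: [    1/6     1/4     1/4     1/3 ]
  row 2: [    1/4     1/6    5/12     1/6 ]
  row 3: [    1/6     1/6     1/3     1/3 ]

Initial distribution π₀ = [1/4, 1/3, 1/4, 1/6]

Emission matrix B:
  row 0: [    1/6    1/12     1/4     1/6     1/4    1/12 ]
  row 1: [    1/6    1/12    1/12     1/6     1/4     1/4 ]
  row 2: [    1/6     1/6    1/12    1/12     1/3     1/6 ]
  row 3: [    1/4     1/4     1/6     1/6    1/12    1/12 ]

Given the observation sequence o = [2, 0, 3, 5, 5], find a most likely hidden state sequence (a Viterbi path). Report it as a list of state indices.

path = [0, 3, 3, 2, 2]

t=0: δ = [6.250e-02, 2.778e-02, 2.083e-02, 2.778e-02]  (obs o_0=2)
t=1: δ = [2.604e-03, 1.157e-03, 3.472e-03, 5.208e-03]  ψ = [0, 1, 0, 0]  (obs o_1=0)
t=2: δ = [1.447e-04, 1.447e-04, 1.447e-04, 2.894e-04]  ψ = [2, 3, 3, 3]  (obs o_2=3)
t=3: δ = [4.019e-06, 1.206e-05, 1.608e-05, 8.038e-06]  ψ = [3, 3, 3, 3]  (obs o_3=5)
t=4: δ = [3.349e-07, 7.535e-07, 1.116e-06, 3.349e-07]  ψ = [2, 1, 2, 1]  (obs o_4=5)
backtrack: best end state = 2; path = [0, 3, 3, 2, 2]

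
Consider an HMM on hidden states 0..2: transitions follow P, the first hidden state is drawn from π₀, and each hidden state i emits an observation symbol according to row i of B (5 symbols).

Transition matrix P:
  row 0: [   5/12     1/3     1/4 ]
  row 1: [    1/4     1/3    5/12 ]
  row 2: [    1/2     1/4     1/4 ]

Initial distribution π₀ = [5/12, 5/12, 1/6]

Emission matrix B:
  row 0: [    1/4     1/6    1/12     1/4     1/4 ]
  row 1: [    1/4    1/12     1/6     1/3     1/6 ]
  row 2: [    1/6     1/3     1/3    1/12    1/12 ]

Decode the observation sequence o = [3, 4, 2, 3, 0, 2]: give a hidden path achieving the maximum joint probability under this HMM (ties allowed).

t=0: δ = [1.042e-01, 1.389e-01, 1.389e-02]  (obs o_0=3)
t=1: δ = [1.085e-02, 7.716e-03, 4.823e-03]  ψ = [0, 1, 1]  (obs o_1=4)
t=2: δ = [3.768e-04, 6.028e-04, 1.072e-03]  ψ = [0, 0, 1]  (obs o_2=2)
t=3: δ = [1.340e-04, 8.931e-05, 2.233e-05]  ψ = [2, 2, 2]  (obs o_3=3)
t=4: δ = [1.395e-05, 1.116e-05, 6.202e-06]  ψ = [0, 0, 1]  (obs o_4=0)
t=5: δ = [4.845e-07, 7.752e-07, 1.550e-06]  ψ = [0, 0, 1]  (obs o_5=2)
backtrack: best end state = 2; path = [1, 1, 2, 0, 1, 2]

path = [1, 1, 2, 0, 1, 2]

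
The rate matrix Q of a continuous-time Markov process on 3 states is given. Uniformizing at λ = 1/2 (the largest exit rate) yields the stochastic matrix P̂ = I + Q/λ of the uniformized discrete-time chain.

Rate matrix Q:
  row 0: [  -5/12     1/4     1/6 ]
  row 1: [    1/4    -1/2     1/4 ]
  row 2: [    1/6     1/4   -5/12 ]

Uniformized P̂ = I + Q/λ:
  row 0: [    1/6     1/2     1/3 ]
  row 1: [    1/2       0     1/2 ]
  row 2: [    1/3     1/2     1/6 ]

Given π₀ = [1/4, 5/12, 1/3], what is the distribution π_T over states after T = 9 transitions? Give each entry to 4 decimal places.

t=0: π = [0.2500, 0.4167, 0.3333]
t=1: π = [0.3611, 0.2917, 0.3472]
t=2: π = [0.3218, 0.3542, 0.3241]
t=3: π = [0.3387, 0.3229, 0.3383]
t=4: π = [0.3307, 0.3385, 0.3308]
t=5: π = [0.3346, 0.3307, 0.3346]
t=6: π = [0.3327, 0.3346, 0.3327]
t=7: π = [0.3337, 0.3327, 0.3337]
t=8: π = [0.3332, 0.3337, 0.3332]
t=9: π = [0.3334, 0.3332, 0.3334]

π = [0.3334, 0.3332, 0.3334]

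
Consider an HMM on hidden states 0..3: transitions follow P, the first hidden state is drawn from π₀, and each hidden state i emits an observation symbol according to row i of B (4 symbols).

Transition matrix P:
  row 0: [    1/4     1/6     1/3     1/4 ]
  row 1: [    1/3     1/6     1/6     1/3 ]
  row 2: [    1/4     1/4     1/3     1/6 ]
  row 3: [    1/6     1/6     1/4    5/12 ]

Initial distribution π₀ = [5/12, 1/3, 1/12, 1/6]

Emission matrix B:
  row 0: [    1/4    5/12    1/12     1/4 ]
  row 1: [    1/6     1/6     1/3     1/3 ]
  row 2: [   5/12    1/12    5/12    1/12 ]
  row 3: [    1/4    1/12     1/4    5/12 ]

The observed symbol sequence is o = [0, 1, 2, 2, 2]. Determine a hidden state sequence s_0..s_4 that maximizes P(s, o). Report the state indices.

t=0: δ = [1.042e-01, 5.556e-02, 3.472e-02, 4.167e-02]  (obs o_0=0)
t=1: δ = [1.085e-02, 2.894e-03, 2.894e-03, 2.170e-03]  ψ = [0, 0, 0, 0]  (obs o_1=1)
t=2: δ = [2.261e-04, 6.028e-04, 1.507e-03, 6.782e-04]  ψ = [0, 0, 0, 0]  (obs o_2=2)
t=3: δ = [3.140e-05, 1.256e-04, 2.093e-04, 7.064e-05]  ψ = [2, 2, 2, 3]  (obs o_3=2)
t=4: δ = [4.361e-06, 1.744e-05, 2.907e-05, 1.047e-05]  ψ = [2, 2, 2, 1]  (obs o_4=2)
backtrack: best end state = 2; path = [0, 0, 2, 2, 2]

path = [0, 0, 2, 2, 2]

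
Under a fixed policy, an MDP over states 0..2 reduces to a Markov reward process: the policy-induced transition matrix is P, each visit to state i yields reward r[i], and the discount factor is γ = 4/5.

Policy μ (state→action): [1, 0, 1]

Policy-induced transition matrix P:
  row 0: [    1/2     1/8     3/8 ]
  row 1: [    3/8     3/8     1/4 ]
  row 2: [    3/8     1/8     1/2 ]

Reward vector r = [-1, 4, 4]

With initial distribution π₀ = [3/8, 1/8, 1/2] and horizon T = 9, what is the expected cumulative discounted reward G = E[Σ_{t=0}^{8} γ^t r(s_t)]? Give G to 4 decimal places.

G = 8.3370

t=0: π = [0.3750, 0.1250, 0.5000], E[r] = 2.1250, γ^t·E[r] = 2.125000, running G = 2.125000
t=1: π = [0.4219, 0.1563, 0.4219], E[r] = 1.8906, γ^t·E[r] = 1.512500, running G = 3.637500
t=2: π = [0.4277, 0.1641, 0.4082], E[r] = 1.8613, γ^t·E[r] = 1.191250, running G = 4.828750
t=3: π = [0.4285, 0.1660, 0.4055], E[r] = 1.8577, γ^t·E[r] = 0.951125, running G = 5.779875
t=4: π = [0.4286, 0.1665, 0.4049], E[r] = 1.8572, γ^t·E[r] = 0.760713, running G = 6.540588
t=5: π = [0.4286, 0.1666, 0.4048], E[r] = 1.8572, γ^t·E[r] = 0.608551, running G = 7.149139
t=6: π = [0.4286, 0.1667, 0.4048], E[r] = 1.8571, γ^t·E[r] = 0.486839, running G = 7.635978
t=7: π = [0.4286, 0.1667, 0.4048], E[r] = 1.8571, γ^t·E[r] = 0.389471, running G = 8.025449
t=8: π = [0.4286, 0.1667, 0.4048], E[r] = 1.8571, γ^t·E[r] = 0.311577, running G = 8.337026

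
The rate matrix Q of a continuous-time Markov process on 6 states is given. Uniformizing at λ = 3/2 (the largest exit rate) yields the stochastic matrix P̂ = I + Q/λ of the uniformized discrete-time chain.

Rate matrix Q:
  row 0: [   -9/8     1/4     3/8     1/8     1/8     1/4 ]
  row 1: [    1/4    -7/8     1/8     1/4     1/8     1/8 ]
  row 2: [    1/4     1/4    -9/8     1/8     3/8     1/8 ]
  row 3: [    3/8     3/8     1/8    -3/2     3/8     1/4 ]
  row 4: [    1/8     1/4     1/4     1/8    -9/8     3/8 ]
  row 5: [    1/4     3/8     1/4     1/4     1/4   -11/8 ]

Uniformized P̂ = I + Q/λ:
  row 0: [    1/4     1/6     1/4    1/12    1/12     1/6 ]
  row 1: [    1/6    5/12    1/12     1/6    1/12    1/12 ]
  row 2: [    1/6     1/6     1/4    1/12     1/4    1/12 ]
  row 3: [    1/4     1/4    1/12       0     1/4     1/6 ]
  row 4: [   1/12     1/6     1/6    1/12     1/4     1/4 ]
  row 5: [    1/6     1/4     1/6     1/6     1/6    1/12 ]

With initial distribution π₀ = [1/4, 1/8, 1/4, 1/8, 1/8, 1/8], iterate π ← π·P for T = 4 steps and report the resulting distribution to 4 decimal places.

t=0: π = [0.2500, 0.1250, 0.2500, 0.1250, 0.1250, 0.1250]
t=1: π = [0.1875, 0.2188, 0.1875, 0.0938, 0.1771, 0.1354]
t=2: π = [0.1753, 0.2405, 0.1719, 0.1050, 0.1710, 0.1363]
t=3: π = [0.1758, 0.2469, 0.1668, 0.1060, 0.1693, 0.1352]
t=4: π = [0.1760, 0.2485, 0.1658, 0.1063, 0.1683, 0.1350]

π = [0.1760, 0.2485, 0.1658, 0.1063, 0.1683, 0.1350]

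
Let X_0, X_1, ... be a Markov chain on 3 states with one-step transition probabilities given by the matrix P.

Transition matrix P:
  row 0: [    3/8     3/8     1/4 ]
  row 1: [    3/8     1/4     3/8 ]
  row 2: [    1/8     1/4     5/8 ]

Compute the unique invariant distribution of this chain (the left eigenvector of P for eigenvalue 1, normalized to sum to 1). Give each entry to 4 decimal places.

Balance equations π_j = Σ_i π_i·P[i][j]:
  π_0 = 3/8·π_0 + 3/8·π_1 + 1/8·π_2
  π_1 = 3/8·π_0 + 1/4·π_1 + 1/4·π_2
  normalize: π_0 + π_1 + π_2 = 1
Solving the linear system gives exactly π = [6/23, 13/46, 21/46].

π = [0.2609, 0.2826, 0.4565]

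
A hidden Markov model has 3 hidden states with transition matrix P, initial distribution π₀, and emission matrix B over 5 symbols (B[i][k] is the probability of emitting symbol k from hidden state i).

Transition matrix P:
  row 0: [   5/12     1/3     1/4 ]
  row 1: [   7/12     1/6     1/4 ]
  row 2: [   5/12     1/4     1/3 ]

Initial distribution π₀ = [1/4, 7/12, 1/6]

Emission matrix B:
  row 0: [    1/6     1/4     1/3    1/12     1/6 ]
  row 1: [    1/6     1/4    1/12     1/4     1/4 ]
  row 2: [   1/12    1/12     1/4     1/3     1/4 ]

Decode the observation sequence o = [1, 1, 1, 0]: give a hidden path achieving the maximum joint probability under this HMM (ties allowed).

path = [1, 0, 1, 0]

t=0: δ = [6.250e-02, 1.458e-01, 1.389e-02]  (obs o_0=1)
t=1: δ = [2.127e-02, 6.076e-03, 3.038e-03]  ψ = [1, 1, 1]  (obs o_1=1)
t=2: δ = [2.215e-03, 1.772e-03, 4.431e-04]  ψ = [0, 0, 0]  (obs o_2=1)
t=3: δ = [1.723e-04, 1.231e-04, 4.615e-05]  ψ = [1, 0, 0]  (obs o_3=0)
backtrack: best end state = 0; path = [1, 0, 1, 0]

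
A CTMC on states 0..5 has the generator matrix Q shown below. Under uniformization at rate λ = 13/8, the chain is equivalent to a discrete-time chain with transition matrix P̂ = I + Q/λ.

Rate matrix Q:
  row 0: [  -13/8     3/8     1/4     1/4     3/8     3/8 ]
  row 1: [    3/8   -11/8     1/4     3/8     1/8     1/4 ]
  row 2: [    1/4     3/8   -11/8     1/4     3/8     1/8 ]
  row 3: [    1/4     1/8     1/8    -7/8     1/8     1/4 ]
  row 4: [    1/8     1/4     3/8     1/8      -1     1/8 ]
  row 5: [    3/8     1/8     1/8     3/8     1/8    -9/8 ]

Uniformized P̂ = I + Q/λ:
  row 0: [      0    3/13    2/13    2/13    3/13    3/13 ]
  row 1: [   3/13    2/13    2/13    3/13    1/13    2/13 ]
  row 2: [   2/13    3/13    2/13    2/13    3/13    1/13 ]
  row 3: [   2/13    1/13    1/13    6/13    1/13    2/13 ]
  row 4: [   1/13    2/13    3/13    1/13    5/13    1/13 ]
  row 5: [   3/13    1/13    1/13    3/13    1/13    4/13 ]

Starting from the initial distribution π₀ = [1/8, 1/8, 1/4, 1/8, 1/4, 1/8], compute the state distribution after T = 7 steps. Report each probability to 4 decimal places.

π = [0.1425, 0.1442, 0.1361, 0.2374, 0.1731, 0.1666]

t=0: π = [0.1250, 0.1250, 0.2500, 0.1250, 0.2500, 0.1250]
t=1: π = [0.1346, 0.1635, 0.1538, 0.1923, 0.2115, 0.1442]
t=2: π = [0.1405, 0.1501, 0.1442, 0.2204, 0.1864, 0.1583]
t=3: π = [0.1416, 0.1466, 0.1391, 0.2311, 0.1781, 0.1636]
t=4: π = [0.1422, 0.1451, 0.1372, 0.2351, 0.1749, 0.1655]
t=5: π = [0.1424, 0.1445, 0.1365, 0.2366, 0.1737, 0.1662]
t=6: π = [0.1425, 0.1443, 0.1362, 0.2372, 0.1733, 0.1665]
t=7: π = [0.1425, 0.1442, 0.1361, 0.2374, 0.1731, 0.1666]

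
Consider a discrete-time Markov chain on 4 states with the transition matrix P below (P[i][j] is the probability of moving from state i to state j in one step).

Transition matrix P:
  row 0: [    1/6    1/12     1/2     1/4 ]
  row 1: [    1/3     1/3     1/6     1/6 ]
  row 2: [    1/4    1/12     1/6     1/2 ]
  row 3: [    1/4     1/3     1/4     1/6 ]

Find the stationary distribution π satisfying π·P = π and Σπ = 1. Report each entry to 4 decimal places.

π = [0.2464, 0.2037, 0.2720, 0.2779]

Balance equations π_j = Σ_i π_i·P[i][j]:
  π_0 = 1/6·π_0 + 1/3·π_1 + 1/4·π_2 + 1/4·π_3
  π_1 = 1/12·π_0 + 1/3·π_1 + 1/12·π_2 + 1/3·π_3
  π_2 = 1/2·π_0 + 1/6·π_1 + 1/6·π_2 + 1/4·π_3
  normalize: π_0 + π_1 + π_2 + π_3 = 1
Solving the linear system gives exactly π = [502/2037, 415/2037, 554/2037, 566/2037].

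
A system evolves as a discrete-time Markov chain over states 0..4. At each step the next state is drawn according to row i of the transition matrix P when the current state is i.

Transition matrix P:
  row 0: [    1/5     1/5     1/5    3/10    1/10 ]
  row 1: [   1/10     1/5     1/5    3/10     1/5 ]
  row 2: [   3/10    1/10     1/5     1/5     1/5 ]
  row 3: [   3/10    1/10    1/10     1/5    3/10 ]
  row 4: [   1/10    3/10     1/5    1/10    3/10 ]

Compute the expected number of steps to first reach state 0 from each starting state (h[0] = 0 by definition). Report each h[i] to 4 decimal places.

h = [0.0000, 5.6141, 4.5822, 4.7056, 5.8160]

First-step conditioning: h[0] = 0; for i ≠ 0, h[i] = 1 + Σ_k P[i][k]·h[k].
  h[1] = 1 + 1/5·h[1] + 1/5·h[2] + 3/10·h[3] + 1/5·h[4]
  h[2] = 1 + 1/10·h[1] + 1/5·h[2] + 1/5·h[3] + 1/5·h[4]
  h[3] = 1 + 1/10·h[1] + 1/10·h[2] + 1/5·h[3] + 3/10·h[4]
  h[4] = 1 + 3/10·h[1] + 1/5·h[2] + 1/10·h[3] + 3/10·h[4]
Solving the 4×4 linear system over states ≠ 0 gives exactly h = [0, 10010/1783, 8170/1783, 8390/1783, 10370/1783] (h[0] = 0 is the target).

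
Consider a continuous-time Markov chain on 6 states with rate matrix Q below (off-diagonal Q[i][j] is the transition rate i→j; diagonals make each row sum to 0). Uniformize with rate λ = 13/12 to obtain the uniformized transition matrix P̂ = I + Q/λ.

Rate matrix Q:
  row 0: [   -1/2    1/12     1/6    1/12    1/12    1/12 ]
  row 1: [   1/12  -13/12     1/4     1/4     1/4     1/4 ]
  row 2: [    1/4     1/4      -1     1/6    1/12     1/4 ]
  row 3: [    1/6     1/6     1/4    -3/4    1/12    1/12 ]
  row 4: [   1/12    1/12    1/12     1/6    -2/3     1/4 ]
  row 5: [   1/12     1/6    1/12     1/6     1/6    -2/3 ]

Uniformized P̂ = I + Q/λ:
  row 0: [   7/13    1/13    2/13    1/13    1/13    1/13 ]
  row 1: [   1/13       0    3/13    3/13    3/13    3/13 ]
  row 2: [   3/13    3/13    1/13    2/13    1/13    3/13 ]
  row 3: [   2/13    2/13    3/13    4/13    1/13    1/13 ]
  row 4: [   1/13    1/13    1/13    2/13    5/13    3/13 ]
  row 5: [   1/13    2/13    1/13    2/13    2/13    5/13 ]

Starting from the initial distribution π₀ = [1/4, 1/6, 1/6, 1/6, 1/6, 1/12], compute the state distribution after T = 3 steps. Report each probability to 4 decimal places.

π = [0.2126, 0.1173, 0.1383, 0.1724, 0.1585, 0.2009]

t=0: π = [0.2500, 0.1667, 0.1667, 0.1667, 0.1667, 0.0833]
t=1: π = [0.2308, 0.1090, 0.1474, 0.1731, 0.1603, 0.1795]
t=2: π = [0.2194, 0.1183, 0.1381, 0.1711, 0.1568, 0.1963]
t=3: π = [0.2126, 0.1173, 0.1383, 0.1724, 0.1585, 0.2009]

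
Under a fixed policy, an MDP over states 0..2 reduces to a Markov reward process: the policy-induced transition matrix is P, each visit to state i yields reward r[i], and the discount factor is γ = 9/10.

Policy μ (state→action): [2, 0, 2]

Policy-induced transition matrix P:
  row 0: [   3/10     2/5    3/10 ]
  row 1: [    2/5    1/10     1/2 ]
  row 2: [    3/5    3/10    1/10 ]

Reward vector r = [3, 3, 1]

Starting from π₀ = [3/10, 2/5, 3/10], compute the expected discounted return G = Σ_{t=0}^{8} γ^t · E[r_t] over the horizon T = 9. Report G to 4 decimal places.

t=0: π = [0.3000, 0.4000, 0.3000], E[r] = 2.4000, γ^t·E[r] = 2.400000, running G = 2.400000
t=1: π = [0.4300, 0.2500, 0.3200], E[r] = 2.3600, γ^t·E[r] = 2.124000, running G = 4.524000
t=2: π = [0.4210, 0.2930, 0.2860], E[r] = 2.4280, γ^t·E[r] = 1.966680, running G = 6.490680
t=3: π = [0.4151, 0.2835, 0.3014], E[r] = 2.3972, γ^t·E[r] = 1.747559, running G = 8.238239
t=4: π = [0.4188, 0.2848, 0.2964], E[r] = 2.4072, γ^t·E[r] = 1.579338, running G = 9.817576
t=5: π = [0.4174, 0.2849, 0.2977], E[r] = 2.4046, γ^t·E[r] = 1.419918, running G = 11.237495
t=6: π = [0.4178, 0.2848, 0.2974], E[r] = 2.4051, γ^t·E[r] = 1.278172, running G = 12.515666
t=7: π = [0.4177, 0.2848, 0.2975], E[r] = 2.4051, γ^t·E[r] = 1.150340, running G = 13.666007
t=8: π = [0.4177, 0.2848, 0.2975], E[r] = 2.4051, γ^t·E[r] = 1.035297, running G = 14.701303

G = 14.7013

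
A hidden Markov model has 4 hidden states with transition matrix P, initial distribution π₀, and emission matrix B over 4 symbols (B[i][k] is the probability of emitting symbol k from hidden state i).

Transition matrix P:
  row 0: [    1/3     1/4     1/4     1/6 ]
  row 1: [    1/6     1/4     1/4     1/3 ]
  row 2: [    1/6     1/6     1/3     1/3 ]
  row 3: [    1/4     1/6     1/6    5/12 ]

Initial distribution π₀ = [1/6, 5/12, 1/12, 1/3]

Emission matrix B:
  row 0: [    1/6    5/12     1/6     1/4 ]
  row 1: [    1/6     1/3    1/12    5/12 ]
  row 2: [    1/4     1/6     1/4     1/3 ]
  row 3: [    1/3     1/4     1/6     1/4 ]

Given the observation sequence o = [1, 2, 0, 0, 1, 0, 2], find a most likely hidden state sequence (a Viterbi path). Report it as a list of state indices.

path = [1, 3, 3, 3, 3, 3, 3]

t=0: δ = [6.944e-02, 1.389e-01, 1.389e-02, 8.333e-02]  (obs o_0=1)
t=1: δ = [3.858e-03, 2.894e-03, 8.681e-03, 7.716e-03]  ψ = [0, 1, 1, 1]  (obs o_1=2)
t=2: δ = [3.215e-04, 2.411e-04, 7.234e-04, 1.072e-03]  ψ = [3, 2, 2, 3]  (obs o_2=0)
t=3: δ = [4.465e-05, 2.977e-05, 6.028e-05, 1.488e-04]  ψ = [3, 3, 2, 3]  (obs o_3=0)
t=4: δ = [1.550e-05, 8.269e-06, 4.135e-06, 1.550e-05]  ψ = [3, 3, 3, 3]  (obs o_4=1)
t=5: δ = [8.614e-07, 6.460e-07, 9.690e-07, 2.153e-06]  ψ = [0, 0, 0, 3]  (obs o_5=0)
t=6: δ = [8.973e-08, 2.991e-08, 8.973e-08, 1.495e-07]  ψ = [3, 3, 3, 3]  (obs o_6=2)
backtrack: best end state = 3; path = [1, 3, 3, 3, 3, 3, 3]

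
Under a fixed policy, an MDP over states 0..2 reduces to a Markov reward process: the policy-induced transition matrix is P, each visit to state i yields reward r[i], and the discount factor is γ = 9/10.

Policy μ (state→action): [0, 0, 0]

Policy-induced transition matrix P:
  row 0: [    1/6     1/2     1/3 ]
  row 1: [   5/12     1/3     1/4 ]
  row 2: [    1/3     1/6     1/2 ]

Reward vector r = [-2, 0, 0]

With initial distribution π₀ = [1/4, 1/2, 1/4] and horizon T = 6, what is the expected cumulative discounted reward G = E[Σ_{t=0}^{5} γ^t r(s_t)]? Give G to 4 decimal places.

t=0: π = [0.2500, 0.5000, 0.2500], E[r] = -0.5000, γ^t·E[r] = -0.500000, running G = -0.500000
t=1: π = [0.3333, 0.3333, 0.3333], E[r] = -0.6667, γ^t·E[r] = -0.600000, running G = -1.100000
t=2: π = [0.3056, 0.3333, 0.3611], E[r] = -0.6111, γ^t·E[r] = -0.495000, running G = -1.595000
t=3: π = [0.3102, 0.3241, 0.3657], E[r] = -0.6204, γ^t·E[r] = -0.452250, running G = -2.047250
t=4: π = [0.3086, 0.3241, 0.3673], E[r] = -0.6173, γ^t·E[r] = -0.405000, running G = -2.452250
t=5: π = [0.3089, 0.3236, 0.3675], E[r] = -0.6178, γ^t·E[r] = -0.364804, running G = -2.817054

G = -2.8171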